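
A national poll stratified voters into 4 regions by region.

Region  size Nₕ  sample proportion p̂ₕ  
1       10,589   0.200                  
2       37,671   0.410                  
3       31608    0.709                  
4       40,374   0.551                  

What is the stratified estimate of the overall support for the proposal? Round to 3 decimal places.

N = 10589 + 37671 + 31608 + 40374 = 120242.
Overall proportion = Σ (Nₕ/N)·p̂ₕ.
Σ Nₕp̂ₕ = 2117.8 + 15445.11 + 22410.072 + 22246.074 = 62219.056.
62219.056 / 120242 = 0.51745... → 0.517.

0.517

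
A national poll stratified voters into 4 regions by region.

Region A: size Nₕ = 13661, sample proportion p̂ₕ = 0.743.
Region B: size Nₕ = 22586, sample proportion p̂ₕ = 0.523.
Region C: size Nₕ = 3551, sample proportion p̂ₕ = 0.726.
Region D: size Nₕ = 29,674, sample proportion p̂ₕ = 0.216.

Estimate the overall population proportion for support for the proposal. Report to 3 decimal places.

Wₕ = Nₕ/N with N = 69472: 0.1966, 0.3251, 0.0511, 0.4271.
p̂_st = 0.1966·0.743 + 0.3251·0.523 + 0.0511·0.726 + 0.4271·0.216 ≈ 0.44551... → 0.446.

0.446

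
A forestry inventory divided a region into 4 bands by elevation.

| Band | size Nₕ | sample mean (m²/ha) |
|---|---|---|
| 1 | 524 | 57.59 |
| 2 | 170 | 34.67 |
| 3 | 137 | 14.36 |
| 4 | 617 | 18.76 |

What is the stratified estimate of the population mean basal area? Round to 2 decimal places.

x̄_st = (Σ Nₕx̄ₕ) / (Σ Nₕ) = (524·57.59 + 170·34.67 + 137·14.36 + 617·18.76) / 1448
= 49613.3 / 1448 = 34.2633... → 34.26.

34.26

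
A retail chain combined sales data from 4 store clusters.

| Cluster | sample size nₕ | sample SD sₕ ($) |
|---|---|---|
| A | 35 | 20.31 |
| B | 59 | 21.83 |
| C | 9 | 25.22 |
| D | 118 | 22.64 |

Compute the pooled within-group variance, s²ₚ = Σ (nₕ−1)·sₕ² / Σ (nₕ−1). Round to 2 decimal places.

491.81

Degrees of freedom: 34 + 58 + 8 + 117 = 217.
Σ(nₕ−1)sₕ² = 34·412.4961 + 58·476.5489 + 8·636.0484 + 117·512.5696 = 106723.734.
s²ₚ = 106723.734 / 217 = 491.8144... → 491.81.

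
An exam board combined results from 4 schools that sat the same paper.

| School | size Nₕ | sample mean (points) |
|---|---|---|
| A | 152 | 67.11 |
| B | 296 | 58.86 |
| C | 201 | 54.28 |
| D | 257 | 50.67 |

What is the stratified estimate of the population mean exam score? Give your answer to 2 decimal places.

56.90

N = 906; weights Wₕ = Nₕ/N = (0.1678, 0.3267, 0.2219, 0.2837).
x̄_st = Σ Wₕ·x̄ₕ = 0.1678·67.11 + 0.3267·58.86 + 0.2219·54.28 + 0.2837·50.67 ≈ 56.9048...
→ 56.90.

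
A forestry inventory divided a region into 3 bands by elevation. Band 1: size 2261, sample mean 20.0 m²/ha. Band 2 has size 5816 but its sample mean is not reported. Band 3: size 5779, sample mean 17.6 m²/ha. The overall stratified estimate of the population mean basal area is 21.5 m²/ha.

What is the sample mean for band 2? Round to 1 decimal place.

26.0

Σ Nₕx̄ₕ = N·μ, so 5816·x̄_2 = 13856·21.5 − (2261·20.0 + 5779·17.6).
= 297904 − 146930.4 = 150973.6.
x̄_2 = 150973.6 / 5816 = 25.958... → 26.0.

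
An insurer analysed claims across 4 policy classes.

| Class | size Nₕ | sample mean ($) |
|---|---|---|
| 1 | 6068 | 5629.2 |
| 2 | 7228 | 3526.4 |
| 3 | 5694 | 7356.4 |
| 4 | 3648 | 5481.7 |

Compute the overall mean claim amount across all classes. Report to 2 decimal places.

5368.47

N = 6068 + 7228 + 5694 + 3648 = 22638.
Weight each subgroup mean by Nₕ/N and sum.
Σ Nₕx̄ₕ = 6068·5629.2 + 7228·3526.4 + 5694·7356.4 + 3648·5481.7 = 34157985.6 + 25488819.2 + 41887341.6 + 19997241.6 = 121531388.
Divide by N: 121531388 / 22638 = 5368.4684... → 5368.47.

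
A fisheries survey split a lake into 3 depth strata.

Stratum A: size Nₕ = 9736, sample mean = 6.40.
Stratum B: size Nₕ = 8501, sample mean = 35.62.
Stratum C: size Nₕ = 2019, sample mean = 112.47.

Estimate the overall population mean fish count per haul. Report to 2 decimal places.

29.24

N = 20256; weights Wₕ = Nₕ/N = (0.4806, 0.4197, 0.0997).
x̄_st = Σ Wₕ·x̄ₕ = 0.4806·6.40 + 0.4197·35.62 + 0.0997·112.47 ≈ 29.2354...
→ 29.24.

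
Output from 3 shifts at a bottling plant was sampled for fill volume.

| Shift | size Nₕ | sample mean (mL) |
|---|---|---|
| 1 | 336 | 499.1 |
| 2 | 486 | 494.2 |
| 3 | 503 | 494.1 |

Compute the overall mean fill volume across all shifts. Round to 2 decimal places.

N = 336 + 486 + 503 = 1325.
Weight each subgroup mean by Nₕ/N and sum.
Σ Nₕx̄ₕ = 336·499.1 + 486·494.2 + 503·494.1 = 167697.6 + 240181.2 + 248532.3 = 656411.1.
Divide by N: 656411.1 / 1325 = 495.4046... → 495.40.

495.40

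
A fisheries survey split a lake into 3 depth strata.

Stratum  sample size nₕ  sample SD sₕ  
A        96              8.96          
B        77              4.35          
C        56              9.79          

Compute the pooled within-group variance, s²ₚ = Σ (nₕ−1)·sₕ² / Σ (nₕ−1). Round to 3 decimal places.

Degrees of freedom: 95 + 76 + 55 = 226.
Σ(nₕ−1)sₕ² = 95·80.2816 + 76·18.9225 + 55·95.8441 = 14336.2875.
s²ₚ = 14336.2875 / 226 = 63.43490... → 63.435.

63.435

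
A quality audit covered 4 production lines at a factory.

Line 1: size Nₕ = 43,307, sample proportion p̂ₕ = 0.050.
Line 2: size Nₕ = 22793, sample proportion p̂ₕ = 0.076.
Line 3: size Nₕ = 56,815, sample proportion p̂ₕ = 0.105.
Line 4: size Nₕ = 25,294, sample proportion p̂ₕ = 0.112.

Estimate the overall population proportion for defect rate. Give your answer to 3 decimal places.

0.086

N = 43307 + 22793 + 56815 + 25294 = 148209.
Overall proportion = Σ (Nₕ/N)·p̂ₕ.
Σ Nₕp̂ₕ = 2165.35 + 1732.268 + 5965.575 + 2832.928 = 12696.121.
12696.121 / 148209 = 0.08566... → 0.086.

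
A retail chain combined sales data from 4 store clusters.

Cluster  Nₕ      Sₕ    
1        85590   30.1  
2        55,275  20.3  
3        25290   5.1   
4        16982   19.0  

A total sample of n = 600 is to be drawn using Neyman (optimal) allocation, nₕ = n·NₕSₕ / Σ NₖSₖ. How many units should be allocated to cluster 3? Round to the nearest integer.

1: NₕSₕ = 85590·30.1 = 2576259
2: NₕSₕ = 55275·20.3 = 1122082.5
3: NₕSₕ = 25290·5.1 = 128979
4: NₕSₕ = 16982·19.0 = 322658
Σ NₕSₕ = 4149978.5.
n_3 = 600·128979/4149978.5 = 18.648... → 19.

19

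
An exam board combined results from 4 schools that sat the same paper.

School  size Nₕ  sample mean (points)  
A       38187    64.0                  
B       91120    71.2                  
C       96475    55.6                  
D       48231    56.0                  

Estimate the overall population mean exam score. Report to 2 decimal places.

x̄_st = (Σ Nₕx̄ₕ) / (Σ Nₕ) = (38187·64.0 + 91120·71.2 + 96475·55.6 + 48231·56.0) / 274013
= 16996658 / 274013 = 62.0287... → 62.03.

62.03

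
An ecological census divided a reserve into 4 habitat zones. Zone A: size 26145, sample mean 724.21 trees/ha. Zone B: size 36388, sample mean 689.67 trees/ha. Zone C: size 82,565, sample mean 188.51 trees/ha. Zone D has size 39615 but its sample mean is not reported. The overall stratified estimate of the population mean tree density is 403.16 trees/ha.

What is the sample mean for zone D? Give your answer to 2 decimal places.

375.47

Σ Nₕx̄ₕ = N·μ, so 39615·x̄_D = 184713·403.16 − (26145·724.21 + 36388·689.67 + 82565·188.51).
= 74468893.08 − 59594510.56 = 14874382.52.
x̄_D = 14874382.52 / 39615 = 375.4735... → 375.47.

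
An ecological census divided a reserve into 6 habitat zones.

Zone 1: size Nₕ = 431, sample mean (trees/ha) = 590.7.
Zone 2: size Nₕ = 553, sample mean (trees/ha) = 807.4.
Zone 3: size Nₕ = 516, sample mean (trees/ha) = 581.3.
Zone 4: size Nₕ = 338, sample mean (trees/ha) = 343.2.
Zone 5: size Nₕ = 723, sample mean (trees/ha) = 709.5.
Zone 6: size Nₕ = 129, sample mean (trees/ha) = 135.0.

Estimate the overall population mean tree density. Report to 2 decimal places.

N = 2690; weights Wₕ = Nₕ/N = (0.1602, 0.2056, 0.1918, 0.1257, 0.2688, 0.0480).
x̄_st = Σ Wₕ·x̄ₕ = 0.1602·590.7 + 0.2056·807.4 + 0.1918·581.3 + 0.1257·343.2 + 0.2688·709.5 + 0.0480·135.0 ≈ 612.4237...
→ 612.42.

612.42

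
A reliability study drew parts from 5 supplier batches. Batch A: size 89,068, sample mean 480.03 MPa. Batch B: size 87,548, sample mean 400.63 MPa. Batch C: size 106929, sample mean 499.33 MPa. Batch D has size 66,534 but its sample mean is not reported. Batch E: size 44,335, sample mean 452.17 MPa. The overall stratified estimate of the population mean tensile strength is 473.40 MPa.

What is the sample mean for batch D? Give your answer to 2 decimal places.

N = 89068 + 87548 + 106929 + 66534 + 44335 = 394414.
Overall total = μ·N = 473.40·394414 = 186715587.6.
Subtract the known strata: 89068·480.03 + 87548·400.63 + 106929·499.33 + 44335·452.17 = 151269481.8.
Remaining total for batch D: 186715587.6 − 151269481.8 = 35446105.8.
Divide by its size: 35446105.8 / 66534 = 532.7518... → 532.75.

532.75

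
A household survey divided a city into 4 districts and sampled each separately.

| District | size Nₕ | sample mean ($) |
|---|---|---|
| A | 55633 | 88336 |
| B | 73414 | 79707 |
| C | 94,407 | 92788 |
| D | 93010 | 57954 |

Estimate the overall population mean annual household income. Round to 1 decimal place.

78733.0

N = 316464; weights Wₕ = Nₕ/N = (0.1758, 0.2320, 0.2983, 0.2939).
x̄_st = Σ Wₕ·x̄ₕ = 0.1758·88336 + 0.2320·79707 + 0.2983·92788 + 0.2939·57954 ≈ 78732.951...
→ 78733.0.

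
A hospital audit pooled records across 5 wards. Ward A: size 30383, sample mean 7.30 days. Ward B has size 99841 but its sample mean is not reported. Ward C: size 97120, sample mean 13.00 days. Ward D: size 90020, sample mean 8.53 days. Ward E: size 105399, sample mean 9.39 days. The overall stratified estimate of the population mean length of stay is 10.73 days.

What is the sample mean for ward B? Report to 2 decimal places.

N = 30383 + 99841 + 97120 + 90020 + 105399 = 422763.
Overall total = μ·N = 10.73·422763 = 4536246.99.
Subtract the known strata: 30383·7.30 + 97120·13.00 + 90020·8.53 + 105399·9.39 = 3241923.11.
Remaining total for ward B: 4536246.99 − 3241923.11 = 1294323.88.
Divide by its size: 1294323.88 / 99841 = 12.9639... → 12.96.

12.96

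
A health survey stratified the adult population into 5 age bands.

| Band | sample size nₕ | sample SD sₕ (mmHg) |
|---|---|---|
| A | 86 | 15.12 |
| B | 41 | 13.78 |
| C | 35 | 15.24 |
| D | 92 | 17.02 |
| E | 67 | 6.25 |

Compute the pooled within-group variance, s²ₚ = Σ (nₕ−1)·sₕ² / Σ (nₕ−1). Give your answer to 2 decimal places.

Degrees of freedom: 85 + 40 + 34 + 91 + 66 = 316.
Σ(nₕ−1)sₕ² = 85·228.6144 + 40·189.8884 + 34·232.2576 + 91·289.6804 + 66·39.0625 = 63863.5598.
s²ₚ = 63863.5598 / 316 = 202.0999... → 202.10.

202.10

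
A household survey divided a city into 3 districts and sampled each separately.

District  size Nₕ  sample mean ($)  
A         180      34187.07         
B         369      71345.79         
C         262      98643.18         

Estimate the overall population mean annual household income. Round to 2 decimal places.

N = 811; weights Wₕ = Nₕ/N = (0.2219, 0.4550, 0.3231).
x̄_st = Σ Wₕ·x̄ₕ = 0.2219·34187.07 + 0.4550·71345.79 + 0.3231·98643.18 ≈ 71917.1175...
→ 71917.12.

71917.12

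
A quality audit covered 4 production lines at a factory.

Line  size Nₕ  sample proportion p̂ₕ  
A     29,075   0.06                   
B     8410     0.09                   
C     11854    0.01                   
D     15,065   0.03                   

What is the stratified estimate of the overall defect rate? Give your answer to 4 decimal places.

Wₕ = Nₕ/N with N = 64404: 0.4514, 0.1306, 0.1841, 0.2339.
p̂_st = 0.4514·0.06 + 0.1306·0.09 + 0.1841·0.01 + 0.2339·0.03 ≈ 0.047697... → 0.0477.

0.0477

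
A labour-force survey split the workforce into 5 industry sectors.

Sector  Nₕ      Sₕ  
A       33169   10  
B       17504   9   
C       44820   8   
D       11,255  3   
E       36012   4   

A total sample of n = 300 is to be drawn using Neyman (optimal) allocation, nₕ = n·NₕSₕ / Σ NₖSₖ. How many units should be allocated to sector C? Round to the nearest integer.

Σ NₕSₕ = 33169·10 + 17504·9 + 44820·8 + 11255·3 + 36012·4 = 1025599.
Share for C: 358560/1025599 = 0.34961.
n_C = 300 × 0.34961 = 104.883... → 105.

105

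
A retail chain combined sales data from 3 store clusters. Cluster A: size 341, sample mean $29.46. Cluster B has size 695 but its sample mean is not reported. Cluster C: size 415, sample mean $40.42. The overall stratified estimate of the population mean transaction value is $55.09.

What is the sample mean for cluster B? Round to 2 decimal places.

76.43

Σ Nₕx̄ₕ = N·μ, so 695·x̄_B = 1451·55.09 − (341·29.46 + 415·40.42).
= 79935.59 − 26820.16 = 53115.43.
x̄_B = 53115.43 / 695 = 76.4251... → 76.43.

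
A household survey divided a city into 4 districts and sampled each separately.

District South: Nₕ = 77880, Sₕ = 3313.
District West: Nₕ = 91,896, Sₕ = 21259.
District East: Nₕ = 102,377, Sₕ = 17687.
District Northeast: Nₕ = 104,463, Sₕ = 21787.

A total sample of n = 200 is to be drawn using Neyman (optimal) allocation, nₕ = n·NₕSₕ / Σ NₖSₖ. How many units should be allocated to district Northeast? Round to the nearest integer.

72

South: NₕSₕ = 77880·3313 = 258016440
West: NₕSₕ = 91896·21259 = 1953617064
East: NₕSₕ = 102377·17687 = 1810741999
Northeast: NₕSₕ = 104463·21787 = 2275935381
Σ NₕSₕ = 6298310884.
n_Northeast = 200·2275935381/6298310884 = 72.271... → 72.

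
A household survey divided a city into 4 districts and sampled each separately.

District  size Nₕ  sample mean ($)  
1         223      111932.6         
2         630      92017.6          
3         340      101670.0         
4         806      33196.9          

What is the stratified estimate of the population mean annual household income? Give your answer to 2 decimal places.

72164.36

x̄_st = (Σ Nₕx̄ₕ) / (Σ Nₕ) = (223·111932.6 + 630·92017.6 + 340·101670.0 + 806·33196.9) / 1999
= 144256559.2 / 1999 = 72164.3618... → 72164.36.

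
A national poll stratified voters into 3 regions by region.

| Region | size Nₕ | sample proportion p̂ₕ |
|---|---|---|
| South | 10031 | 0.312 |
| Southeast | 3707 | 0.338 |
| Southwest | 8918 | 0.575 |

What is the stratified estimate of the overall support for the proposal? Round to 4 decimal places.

0.4198

N = 10031 + 3707 + 8918 = 22656.
Overall proportion = Σ (Nₕ/N)·p̂ₕ.
Σ Nₕp̂ₕ = 3129.672 + 1252.966 + 5127.85 = 9510.488.
9510.488 / 22656 = 0.419778... → 0.4198.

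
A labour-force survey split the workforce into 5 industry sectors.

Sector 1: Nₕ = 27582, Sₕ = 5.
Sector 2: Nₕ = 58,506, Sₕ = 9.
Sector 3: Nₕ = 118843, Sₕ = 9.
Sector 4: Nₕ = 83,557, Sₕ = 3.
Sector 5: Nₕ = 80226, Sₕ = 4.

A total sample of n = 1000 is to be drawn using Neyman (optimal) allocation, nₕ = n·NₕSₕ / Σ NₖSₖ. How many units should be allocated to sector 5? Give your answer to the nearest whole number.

Σ NₕSₕ = 27582·5 + 58506·9 + 118843·9 + 83557·3 + 80226·4 = 2305626.
Share for 5: 320904/2305626 = 0.13918.
n_5 = 1000 × 0.13918 = 139.183... → 139.

139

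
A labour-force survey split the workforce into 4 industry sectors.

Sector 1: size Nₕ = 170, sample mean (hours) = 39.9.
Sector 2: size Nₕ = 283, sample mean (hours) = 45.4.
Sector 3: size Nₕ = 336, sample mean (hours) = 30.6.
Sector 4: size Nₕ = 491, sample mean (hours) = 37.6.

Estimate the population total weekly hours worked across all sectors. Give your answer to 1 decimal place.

1: 170·39.9 = 6783
2: 283·45.4 = 12848.2
3: 336·30.6 = 10281.6
4: 491·37.6 = 18461.6
τ̂ = Σ Nₕx̄ₕ = 48374.4.

48374.4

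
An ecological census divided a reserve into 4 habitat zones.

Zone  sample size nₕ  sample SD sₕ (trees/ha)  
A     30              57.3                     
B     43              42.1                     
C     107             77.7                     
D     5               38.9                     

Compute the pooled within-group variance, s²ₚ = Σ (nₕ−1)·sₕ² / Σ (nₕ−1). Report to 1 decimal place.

A: (30−1)·57.3² = 29·3283.29 = 95215.41
B: (43−1)·42.1² = 42·1772.41 = 74441.22
C: (107−1)·77.7² = 106·6037.29 = 639952.74
D: (5−1)·38.9² = 4·1513.21 = 6052.84
Numerator = 815662.21; denominator = Σ(nₕ−1) = 181.
s²ₚ = 815662.21/181 = 4506.421... → 4506.4.

4506.4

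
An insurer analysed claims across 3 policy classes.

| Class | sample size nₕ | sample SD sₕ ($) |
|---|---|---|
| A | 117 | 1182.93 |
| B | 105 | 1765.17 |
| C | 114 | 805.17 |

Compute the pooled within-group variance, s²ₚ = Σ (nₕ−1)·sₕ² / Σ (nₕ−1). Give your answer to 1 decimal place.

Degrees of freedom: 116 + 104 + 113 = 333.
Σ(nₕ−1)sₕ² = 116·1399323.3849 + 104·3115825.1289 + 113·648298.7289 = 559625082.4197.
s²ₚ = 559625082.4197 / 333 = 1680555.803... → 1680555.8.

1680555.8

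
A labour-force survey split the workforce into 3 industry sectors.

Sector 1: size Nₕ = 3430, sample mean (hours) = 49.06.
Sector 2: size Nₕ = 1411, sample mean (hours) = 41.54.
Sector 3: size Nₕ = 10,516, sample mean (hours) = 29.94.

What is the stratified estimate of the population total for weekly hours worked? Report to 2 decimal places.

541737.78

1: 3430·49.06 = 168275.8
2: 1411·41.54 = 58612.94
3: 10516·29.94 = 314849.04
τ̂ = Σ Nₕx̄ₕ = 541737.78.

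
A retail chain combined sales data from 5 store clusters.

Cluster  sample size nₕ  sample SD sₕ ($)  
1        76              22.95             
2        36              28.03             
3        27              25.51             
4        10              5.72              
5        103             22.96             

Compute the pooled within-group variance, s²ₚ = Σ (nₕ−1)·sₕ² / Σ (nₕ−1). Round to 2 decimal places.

1: (76−1)·22.95² = 75·526.7025 = 39502.6875
2: (36−1)·28.03² = 35·785.6809 = 27498.8315
3: (27−1)·25.51² = 26·650.7601 = 16919.7626
4: (10−1)·5.72² = 9·32.7184 = 294.4656
5: (103−1)·22.96² = 102·527.1616 = 53770.4832
Numerator = 137986.2304; denominator = Σ(nₕ−1) = 247.
s²ₚ = 137986.2304/247 = 558.6487... → 558.65.

558.65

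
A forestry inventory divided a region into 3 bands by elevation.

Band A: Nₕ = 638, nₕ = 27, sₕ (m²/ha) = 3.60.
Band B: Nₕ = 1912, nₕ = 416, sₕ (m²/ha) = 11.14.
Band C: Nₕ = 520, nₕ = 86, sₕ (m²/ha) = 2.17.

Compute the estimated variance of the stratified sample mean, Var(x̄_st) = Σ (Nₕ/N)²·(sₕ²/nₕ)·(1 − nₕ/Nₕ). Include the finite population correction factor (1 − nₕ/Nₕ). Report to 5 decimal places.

0.11170

N = 3070; Wₕ = Nₕ/N.
band A: (638/3070)²·3.60²/27·(1 − 27/638) = 0.01985301
band B: (1912/3070)²·11.14²/416·(1 − 416/1912) = 0.09053568
band C: (520/3070)²·2.17²/86·(1 − 86/520) = 0.00131110
Sum = 0.11169980 → 0.11170.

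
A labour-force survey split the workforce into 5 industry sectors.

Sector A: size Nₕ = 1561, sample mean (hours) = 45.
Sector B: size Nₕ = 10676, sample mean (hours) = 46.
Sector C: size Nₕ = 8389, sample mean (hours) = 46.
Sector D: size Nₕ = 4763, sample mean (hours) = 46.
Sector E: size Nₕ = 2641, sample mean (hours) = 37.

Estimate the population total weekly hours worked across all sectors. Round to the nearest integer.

A: 1561·45 = 70245
B: 10676·46 = 491096
C: 8389·46 = 385894
D: 4763·46 = 219098
E: 2641·37 = 97717
τ̂ = Σ Nₕx̄ₕ = 1264050.

1264050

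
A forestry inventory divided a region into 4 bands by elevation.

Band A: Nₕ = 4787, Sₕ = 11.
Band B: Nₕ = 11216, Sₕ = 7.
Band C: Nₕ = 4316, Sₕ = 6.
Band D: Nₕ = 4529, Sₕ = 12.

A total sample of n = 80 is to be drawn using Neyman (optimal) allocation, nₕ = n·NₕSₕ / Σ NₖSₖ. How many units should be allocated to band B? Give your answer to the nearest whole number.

Σ NₕSₕ = 4787·11 + 11216·7 + 4316·6 + 4529·12 = 211413.
Share for B: 78512/211413 = 0.37137.
n_B = 80 × 0.37137 = 29.709... → 30.

30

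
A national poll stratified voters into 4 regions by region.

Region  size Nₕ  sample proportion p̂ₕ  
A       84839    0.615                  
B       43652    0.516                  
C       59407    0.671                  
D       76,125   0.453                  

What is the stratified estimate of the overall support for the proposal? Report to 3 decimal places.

0.565

Wₕ = Nₕ/N with N = 264023: 0.3213, 0.1653, 0.2250, 0.2883.
p̂_st = 0.3213·0.615 + 0.1653·0.516 + 0.2250·0.671 + 0.2883·0.453 ≈ 0.56452... → 0.565.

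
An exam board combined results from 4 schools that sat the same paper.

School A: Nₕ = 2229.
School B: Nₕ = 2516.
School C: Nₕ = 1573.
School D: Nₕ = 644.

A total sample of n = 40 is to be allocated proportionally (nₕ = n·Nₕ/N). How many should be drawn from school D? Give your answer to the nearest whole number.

4

N = 2229 + 2516 + 1573 + 644 = 6962.
n_D = 40·644/6962 = 3.700... → 4.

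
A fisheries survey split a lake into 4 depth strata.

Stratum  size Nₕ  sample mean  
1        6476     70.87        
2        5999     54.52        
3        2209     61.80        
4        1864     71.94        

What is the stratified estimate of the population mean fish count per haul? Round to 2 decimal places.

N = 6476 + 5999 + 2209 + 1864 = 16548.
The stratified mean weights each stratum mean by its population share Nₕ/N.
Σ Nₕx̄ₕ = 6476·70.87 + 5999·54.52 + 2209·61.80 + 1864·71.94 = 458954.12 + 327065.48 + 136516.2 + 134096.16 = 1056631.96.
Divide by N: 1056631.96 / 16548 = 63.8525... → 63.85.

63.85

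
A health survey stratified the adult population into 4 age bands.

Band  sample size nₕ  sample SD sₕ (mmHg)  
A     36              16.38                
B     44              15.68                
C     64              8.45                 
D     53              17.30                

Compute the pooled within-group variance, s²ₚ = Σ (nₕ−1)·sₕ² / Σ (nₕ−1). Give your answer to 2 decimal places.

Degrees of freedom: 35 + 43 + 63 + 52 = 193.
Σ(nₕ−1)sₕ² = 35·268.3044 + 43·245.8624 + 63·71.4025 + 52·299.29 = 40024.1747.
s²ₚ = 40024.1747 / 193 = 207.3791... → 207.38.

207.38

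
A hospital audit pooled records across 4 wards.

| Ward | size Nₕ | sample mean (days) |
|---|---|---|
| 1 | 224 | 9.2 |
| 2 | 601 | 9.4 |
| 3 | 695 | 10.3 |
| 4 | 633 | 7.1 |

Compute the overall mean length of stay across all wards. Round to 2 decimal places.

N = 2153; weights Wₕ = Nₕ/N = (0.1040, 0.2791, 0.3228, 0.2940).
x̄_st = Σ Wₕ·x̄ₕ = 0.1040·9.2 + 0.2791·9.4 + 0.3228·10.3 + 0.2940·7.1 ≈ 8.9935...
→ 8.99.

8.99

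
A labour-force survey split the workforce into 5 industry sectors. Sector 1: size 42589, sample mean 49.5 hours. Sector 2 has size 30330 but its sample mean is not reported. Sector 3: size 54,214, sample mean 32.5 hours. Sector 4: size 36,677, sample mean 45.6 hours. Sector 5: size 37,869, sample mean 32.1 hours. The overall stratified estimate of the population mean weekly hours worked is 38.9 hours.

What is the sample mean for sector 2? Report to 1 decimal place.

35.8

N = 42589 + 30330 + 54214 + 36677 + 37869 = 201679.
Overall total = μ·N = 38.9·201679 = 7845313.1.
Subtract the known strata: 42589·49.5 + 54214·32.5 + 36677·45.6 + 37869·32.1 = 6758176.6.
Remaining total for sector 2: 7845313.1 − 6758176.6 = 1087136.5.
Divide by its size: 1087136.5 / 30330 = 35.844... → 35.8.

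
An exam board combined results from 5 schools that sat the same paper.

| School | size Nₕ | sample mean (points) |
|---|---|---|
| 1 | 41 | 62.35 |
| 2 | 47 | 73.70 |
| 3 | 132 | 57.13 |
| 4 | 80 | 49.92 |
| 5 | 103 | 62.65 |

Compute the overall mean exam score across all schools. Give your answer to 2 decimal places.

N = 403; weights Wₕ = Nₕ/N = (0.1017, 0.1166, 0.3275, 0.1985, 0.2556).
x̄_st = Σ Wₕ·x̄ₕ = 0.1017·62.35 + 0.1166·73.70 + 0.3275·57.13 + 0.1985·49.92 + 0.2556·62.65 ≈ 59.5731...
→ 59.57.

59.57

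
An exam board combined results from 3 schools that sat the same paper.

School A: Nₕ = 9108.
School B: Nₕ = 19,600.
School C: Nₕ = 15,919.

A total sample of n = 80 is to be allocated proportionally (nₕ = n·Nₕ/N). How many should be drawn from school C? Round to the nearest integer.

N = 9108 + 19600 + 15919 = 44627.
n_C = 80·15919/44627 = 28.537... → 29.

29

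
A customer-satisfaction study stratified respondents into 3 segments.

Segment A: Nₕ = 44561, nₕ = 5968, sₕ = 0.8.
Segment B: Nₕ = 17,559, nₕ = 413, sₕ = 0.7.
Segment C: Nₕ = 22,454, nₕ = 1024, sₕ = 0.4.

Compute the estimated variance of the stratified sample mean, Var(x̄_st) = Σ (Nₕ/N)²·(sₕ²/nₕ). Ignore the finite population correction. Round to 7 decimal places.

0.0000919

N = 84574; Wₕ = Nₕ/N.
segment A: (44561/84574)²·0.8²/5968 = 0.0000297706
segment B: (17559/84574)²·0.7²/413 = 0.0000511413
segment C: (22454/84574)²·0.4²/1024 = 0.0000110137
Sum = 0.0000919256 → 0.0000919.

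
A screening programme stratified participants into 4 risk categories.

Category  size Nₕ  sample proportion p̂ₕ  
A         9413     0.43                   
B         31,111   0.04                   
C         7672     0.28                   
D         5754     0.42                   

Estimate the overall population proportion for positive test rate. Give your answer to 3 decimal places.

0.183

Wₕ = Nₕ/N with N = 53950: 0.1745, 0.5767, 0.1422, 0.1067.
p̂_st = 0.1745·0.43 + 0.5767·0.04 + 0.1422·0.28 + 0.1067·0.42 ≈ 0.18270... → 0.183.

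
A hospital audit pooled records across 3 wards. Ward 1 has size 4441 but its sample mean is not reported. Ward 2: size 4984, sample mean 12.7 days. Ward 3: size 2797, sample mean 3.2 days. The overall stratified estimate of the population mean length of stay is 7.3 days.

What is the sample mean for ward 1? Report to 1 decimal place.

3.8

Σ Nₕx̄ₕ = N·μ, so 4441·x̄_1 = 12222·7.3 − (4984·12.7 + 2797·3.2).
= 89220.6 − 72247.2 = 16973.4.
x̄_1 = 16973.4 / 4441 = 3.822... → 3.8.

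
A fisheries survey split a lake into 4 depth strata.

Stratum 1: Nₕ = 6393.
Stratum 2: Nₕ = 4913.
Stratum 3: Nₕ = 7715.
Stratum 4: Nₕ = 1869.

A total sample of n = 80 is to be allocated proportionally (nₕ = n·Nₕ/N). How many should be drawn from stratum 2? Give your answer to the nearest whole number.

19

N = 6393 + 4913 + 7715 + 1869 = 20890.
n_2 = 80·4913/20890 = 18.815... → 19.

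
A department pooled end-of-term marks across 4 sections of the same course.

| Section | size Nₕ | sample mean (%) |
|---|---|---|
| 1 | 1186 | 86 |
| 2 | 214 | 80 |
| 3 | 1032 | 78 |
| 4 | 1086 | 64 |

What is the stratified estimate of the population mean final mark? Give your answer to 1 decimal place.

76.5

x̄_st = (Σ Nₕx̄ₕ) / (Σ Nₕ) = (1186·86 + 214·80 + 1032·78 + 1086·64) / 3518
= 269116 / 3518 = 76.497... → 76.5.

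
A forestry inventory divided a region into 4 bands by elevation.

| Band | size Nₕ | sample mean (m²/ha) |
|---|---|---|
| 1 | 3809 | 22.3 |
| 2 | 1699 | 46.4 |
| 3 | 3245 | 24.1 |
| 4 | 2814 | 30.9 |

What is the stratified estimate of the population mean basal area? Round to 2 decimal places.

N = 11567; weights Wₕ = Nₕ/N = (0.3293, 0.1469, 0.2805, 0.2433).
x̄_st = Σ Wₕ·x̄ₕ = 0.3293·22.3 + 0.1469·46.4 + 0.2805·24.1 + 0.2433·30.9 ≈ 28.4371...
→ 28.44.

28.44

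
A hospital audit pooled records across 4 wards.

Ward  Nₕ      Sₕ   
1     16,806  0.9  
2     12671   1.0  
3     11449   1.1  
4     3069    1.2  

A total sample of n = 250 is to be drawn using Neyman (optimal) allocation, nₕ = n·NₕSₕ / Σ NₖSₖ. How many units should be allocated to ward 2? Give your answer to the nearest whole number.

72

Σ NₕSₕ = 16806·0.9 + 12671·1.0 + 11449·1.1 + 3069·1.2 = 44073.1.
Share for 2: 12671/44073.1 = 0.28750.
n_2 = 250 × 0.28750 = 71.875... → 72.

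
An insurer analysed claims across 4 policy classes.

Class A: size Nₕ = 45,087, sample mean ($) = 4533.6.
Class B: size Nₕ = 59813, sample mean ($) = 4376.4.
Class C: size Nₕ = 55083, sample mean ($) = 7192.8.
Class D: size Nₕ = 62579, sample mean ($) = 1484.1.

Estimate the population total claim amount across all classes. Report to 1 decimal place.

Estimate total by summing Nₕ·x̄ₕ over strata.
45087·4533.6 + 59813·4376.4 + 55083·7192.8 + 62579·1484.1 = 204406423.2 + 261765613.2 + 396201002.4 + 92873493.9 = 955246532.7.

955246532.7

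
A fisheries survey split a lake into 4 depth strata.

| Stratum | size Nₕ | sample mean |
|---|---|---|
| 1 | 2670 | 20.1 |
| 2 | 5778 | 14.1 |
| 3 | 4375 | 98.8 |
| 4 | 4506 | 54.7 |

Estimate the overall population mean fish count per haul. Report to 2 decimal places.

x̄_st = (Σ Nₕx̄ₕ) / (Σ Nₕ) = (2670·20.1 + 5778·14.1 + 4375·98.8 + 4506·54.7) / 17329
= 813865 / 17329 = 46.9655... → 46.97.

46.97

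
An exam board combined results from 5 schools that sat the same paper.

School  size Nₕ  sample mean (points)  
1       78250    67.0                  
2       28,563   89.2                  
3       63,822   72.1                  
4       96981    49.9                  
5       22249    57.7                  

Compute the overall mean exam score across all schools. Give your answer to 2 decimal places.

63.88

x̄_st = (Σ Nₕx̄ₕ) / (Σ Nₕ) = (78250·67.0 + 28563·89.2 + 63822·72.1 + 96981·49.9 + 22249·57.7) / 289865
= 18515255 / 289865 = 63.8754... → 63.88.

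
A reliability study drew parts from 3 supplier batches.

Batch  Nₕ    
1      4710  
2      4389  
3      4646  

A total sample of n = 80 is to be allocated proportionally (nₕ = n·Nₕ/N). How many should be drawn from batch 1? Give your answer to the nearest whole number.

27

Share of batch 1 = 4710/13745 = 0.34267.
Allocate 80 × 0.34267 = 27.414... → 27.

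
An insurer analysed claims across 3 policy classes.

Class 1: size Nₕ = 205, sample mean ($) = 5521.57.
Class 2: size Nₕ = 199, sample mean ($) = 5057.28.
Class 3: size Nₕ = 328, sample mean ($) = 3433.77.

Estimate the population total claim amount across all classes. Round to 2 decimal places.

1: 205·5521.57 = 1131921.85
2: 199·5057.28 = 1006398.72
3: 328·3433.77 = 1126276.56
τ̂ = Σ Nₕx̄ₕ = 3264597.13.

3264597.13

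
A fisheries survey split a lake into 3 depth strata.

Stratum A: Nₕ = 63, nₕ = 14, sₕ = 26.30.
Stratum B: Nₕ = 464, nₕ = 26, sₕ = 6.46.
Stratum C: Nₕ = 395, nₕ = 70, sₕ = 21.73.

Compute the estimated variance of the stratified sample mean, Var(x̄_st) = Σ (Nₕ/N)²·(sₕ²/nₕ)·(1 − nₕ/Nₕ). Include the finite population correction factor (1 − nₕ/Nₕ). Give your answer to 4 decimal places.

1.5818

N = 922; Wₕ = Nₕ/N.
stratum A: (63/922)²·26.30²/14·(1 − 14/63) = 0.1794148
stratum B: (464/922)²·6.46²/26·(1 − 26/464) = 0.3837266
stratum C: (395/922)²·21.73²/70·(1 − 70/395) = 1.0186853
Sum = 1.5818267 → 1.5818.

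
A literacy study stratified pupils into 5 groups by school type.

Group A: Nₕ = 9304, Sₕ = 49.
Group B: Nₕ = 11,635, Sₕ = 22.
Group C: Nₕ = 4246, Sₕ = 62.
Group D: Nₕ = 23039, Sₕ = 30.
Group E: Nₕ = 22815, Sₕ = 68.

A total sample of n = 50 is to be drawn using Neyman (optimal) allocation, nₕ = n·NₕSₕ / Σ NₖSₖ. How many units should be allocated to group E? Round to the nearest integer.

24

Σ NₕSₕ = 9304·49 + 11635·22 + 4246·62 + 23039·30 + 22815·68 = 3217708.
Share for E: 1551420/3217708 = 0.48215.
n_E = 50 × 0.48215 = 24.108... → 24.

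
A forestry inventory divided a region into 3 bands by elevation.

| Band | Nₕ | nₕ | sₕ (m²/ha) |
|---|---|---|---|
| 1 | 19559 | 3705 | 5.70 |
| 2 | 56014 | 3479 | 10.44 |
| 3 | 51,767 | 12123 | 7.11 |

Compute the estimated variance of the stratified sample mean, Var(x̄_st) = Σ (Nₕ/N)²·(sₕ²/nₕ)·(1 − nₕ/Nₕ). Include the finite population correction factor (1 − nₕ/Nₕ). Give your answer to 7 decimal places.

N = 127340. Term for each stratum: Wₕ²sₕ²/nₕ·(1−nₕ/Nₕ).
Var(x̄_st) = 0.0001676939 + 0.0056854154 + 0.0005277520 = 0.0063808613 → 0.0063809.

0.0063809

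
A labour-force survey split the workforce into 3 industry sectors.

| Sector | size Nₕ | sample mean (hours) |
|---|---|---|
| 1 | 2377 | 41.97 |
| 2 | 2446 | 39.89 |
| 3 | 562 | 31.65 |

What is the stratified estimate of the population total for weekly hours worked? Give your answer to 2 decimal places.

215120.93

Estimate total by summing Nₕ·x̄ₕ over strata.
2377·41.97 + 2446·39.89 + 562·31.65 = 99762.69 + 97570.94 + 17787.3 = 215120.93.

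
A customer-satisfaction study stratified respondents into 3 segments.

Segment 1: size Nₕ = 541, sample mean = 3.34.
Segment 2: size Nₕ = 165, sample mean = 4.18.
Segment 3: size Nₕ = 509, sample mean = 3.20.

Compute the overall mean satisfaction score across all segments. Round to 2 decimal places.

3.40

N = 1215; weights Wₕ = Nₕ/N = (0.4453, 0.1358, 0.4189).
x̄_st = Σ Wₕ·x̄ₕ = 0.4453·3.34 + 0.1358·4.18 + 0.4189·3.20 ≈ 3.3954...
→ 3.40.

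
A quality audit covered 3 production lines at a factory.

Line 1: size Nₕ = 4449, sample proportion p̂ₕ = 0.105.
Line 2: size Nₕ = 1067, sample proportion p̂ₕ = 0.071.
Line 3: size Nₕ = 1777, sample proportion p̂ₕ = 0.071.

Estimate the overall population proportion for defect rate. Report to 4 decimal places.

N = 4449 + 1067 + 1777 = 7293.
Overall proportion = Σ (Nₕ/N)·p̂ₕ.
Σ Nₕp̂ₕ = 467.145 + 75.757 + 126.167 = 669.069.
669.069 / 7293 = 0.091741... → 0.0917.

0.0917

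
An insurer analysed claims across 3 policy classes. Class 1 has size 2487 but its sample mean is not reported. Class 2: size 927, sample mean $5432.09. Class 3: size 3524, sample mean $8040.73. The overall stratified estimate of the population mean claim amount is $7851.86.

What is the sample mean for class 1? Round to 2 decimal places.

N = 2487 + 927 + 3524 = 6938.
Overall total = μ·N = 7851.86·6938 = 54476204.68.
Subtract the known strata: 927·5432.09 + 3524·8040.73 = 33371079.95.
Remaining total for class 1: 54476204.68 − 33371079.95 = 21105124.73.
Divide by its size: 21105124.73 / 2487 = 8486.1780... → 8486.18.

8486.18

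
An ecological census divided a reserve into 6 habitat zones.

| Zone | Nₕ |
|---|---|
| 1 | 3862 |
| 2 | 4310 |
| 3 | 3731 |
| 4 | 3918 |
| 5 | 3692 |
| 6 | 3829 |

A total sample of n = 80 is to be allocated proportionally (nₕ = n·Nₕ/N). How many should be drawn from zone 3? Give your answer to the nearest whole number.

N = 3862 + 4310 + 3731 + 3918 + 3692 + 3829 = 23342.
n_3 = 80·3731/23342 = 12.787... → 13.

13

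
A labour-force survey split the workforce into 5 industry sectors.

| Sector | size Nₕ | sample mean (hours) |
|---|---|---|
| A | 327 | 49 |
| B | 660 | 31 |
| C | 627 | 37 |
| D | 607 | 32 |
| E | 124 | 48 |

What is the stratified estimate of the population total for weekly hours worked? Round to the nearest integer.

85058

A: 327·49 = 16023
B: 660·31 = 20460
C: 627·37 = 23199
D: 607·32 = 19424
E: 124·48 = 5952
τ̂ = Σ Nₕx̄ₕ = 85058.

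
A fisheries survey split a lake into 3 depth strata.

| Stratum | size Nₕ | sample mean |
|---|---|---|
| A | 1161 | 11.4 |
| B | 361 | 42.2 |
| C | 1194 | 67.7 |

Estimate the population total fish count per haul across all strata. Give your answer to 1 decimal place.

Estimate total by summing Nₕ·x̄ₕ over strata.
1161·11.4 + 361·42.2 + 1194·67.7 = 13235.4 + 15234.2 + 80833.8 = 109303.4.

109303.4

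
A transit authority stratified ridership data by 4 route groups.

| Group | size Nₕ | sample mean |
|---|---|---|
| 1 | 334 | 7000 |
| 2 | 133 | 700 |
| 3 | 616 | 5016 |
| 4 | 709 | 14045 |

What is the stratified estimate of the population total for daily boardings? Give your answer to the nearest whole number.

1: 334·7000 = 2338000
2: 133·700 = 93100
3: 616·5016 = 3089856
4: 709·14045 = 9957905
τ̂ = Σ Nₕx̄ₕ = 15478861.

15478861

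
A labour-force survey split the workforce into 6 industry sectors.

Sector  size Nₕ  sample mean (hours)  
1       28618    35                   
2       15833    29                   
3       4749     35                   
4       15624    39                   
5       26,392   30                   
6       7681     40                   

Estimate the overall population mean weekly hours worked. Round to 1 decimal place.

N = 98897; weights Wₕ = Nₕ/N = (0.2894, 0.1601, 0.0480, 0.1580, 0.2669, 0.0777).
x̄_st = Σ Wₕ·x̄ₕ = 0.2894·35 + 0.1601·29 + 0.0480·35 + 0.1580·39 + 0.2669·30 + 0.0777·40 ≈ 33.725...
→ 33.7.

33.7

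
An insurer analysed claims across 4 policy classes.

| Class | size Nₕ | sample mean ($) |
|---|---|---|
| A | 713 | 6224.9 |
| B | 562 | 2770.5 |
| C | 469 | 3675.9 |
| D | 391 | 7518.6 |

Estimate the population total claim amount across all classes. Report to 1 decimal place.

Estimate total by summing Nₕ·x̄ₕ over strata.
713·6224.9 + 562·2770.5 + 469·3675.9 + 391·7518.6 = 4438353.7 + 1557021 + 1723997.1 + 2939772.6 = 10659144.4.

10659144.4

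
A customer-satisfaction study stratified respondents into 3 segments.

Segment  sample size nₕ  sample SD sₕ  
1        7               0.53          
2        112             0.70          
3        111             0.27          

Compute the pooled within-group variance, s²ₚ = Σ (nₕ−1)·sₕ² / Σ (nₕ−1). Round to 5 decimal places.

Degrees of freedom: 6 + 111 + 110 = 227.
Σ(nₕ−1)sₕ² = 6·0.2809 + 111·0.49 + 110·0.0729 = 64.0944.
s²ₚ = 64.0944 / 227 = 0.2823542... → 0.28235.

0.28235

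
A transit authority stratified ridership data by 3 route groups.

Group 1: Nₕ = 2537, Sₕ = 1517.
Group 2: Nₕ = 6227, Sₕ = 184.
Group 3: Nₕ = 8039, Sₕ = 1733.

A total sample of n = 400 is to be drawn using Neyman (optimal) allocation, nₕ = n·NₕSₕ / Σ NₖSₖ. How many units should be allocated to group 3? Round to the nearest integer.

294

1: NₕSₕ = 2537·1517 = 3848629
2: NₕSₕ = 6227·184 = 1145768
3: NₕSₕ = 8039·1733 = 13931587
Σ NₕSₕ = 18925984.
n_3 = 400·13931587/18925984 = 294.444... → 294.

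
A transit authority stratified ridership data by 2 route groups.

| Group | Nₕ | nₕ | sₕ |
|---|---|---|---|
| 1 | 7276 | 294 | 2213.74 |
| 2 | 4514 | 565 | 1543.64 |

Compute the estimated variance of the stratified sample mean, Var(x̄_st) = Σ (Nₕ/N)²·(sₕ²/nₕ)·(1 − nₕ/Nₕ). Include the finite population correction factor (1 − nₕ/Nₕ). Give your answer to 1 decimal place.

6632.7

N = 11790. Term for each stratum: Wₕ²sₕ²/nₕ·(1−nₕ/Nₕ).
Var(x̄_st) = 6091.8727 + 540.8349 = 6632.7076 → 6632.7.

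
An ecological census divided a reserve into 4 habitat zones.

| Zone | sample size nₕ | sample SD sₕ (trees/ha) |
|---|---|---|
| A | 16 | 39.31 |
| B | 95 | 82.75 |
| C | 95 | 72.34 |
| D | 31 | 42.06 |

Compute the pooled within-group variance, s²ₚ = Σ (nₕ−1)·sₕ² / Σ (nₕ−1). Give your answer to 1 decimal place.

5201.0

A: (16−1)·39.31² = 15·1545.2761 = 23179.1415
B: (95−1)·82.75² = 94·6847.5625 = 643670.875
C: (95−1)·72.34² = 94·5233.0756 = 491909.1064
D: (31−1)·42.06² = 30·1769.0436 = 53071.308
Numerator = 1211830.4309; denominator = Σ(nₕ−1) = 233.
s²ₚ = 1211830.4309/233 = 5200.989... → 5201.0.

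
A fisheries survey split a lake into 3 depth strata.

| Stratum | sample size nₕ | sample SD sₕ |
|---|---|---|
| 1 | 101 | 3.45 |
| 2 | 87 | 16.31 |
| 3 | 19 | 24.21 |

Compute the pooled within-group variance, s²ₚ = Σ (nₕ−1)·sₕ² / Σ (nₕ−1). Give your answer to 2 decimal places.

1: (101−1)·3.45² = 100·11.9025 = 1190.25
2: (87−1)·16.31² = 86·266.0161 = 22877.3846
3: (19−1)·24.21² = 18·586.1241 = 10550.2338
Numerator = 34617.8684; denominator = Σ(nₕ−1) = 204.
s²ₚ = 34617.8684/204 = 169.6954... → 169.70.

169.70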